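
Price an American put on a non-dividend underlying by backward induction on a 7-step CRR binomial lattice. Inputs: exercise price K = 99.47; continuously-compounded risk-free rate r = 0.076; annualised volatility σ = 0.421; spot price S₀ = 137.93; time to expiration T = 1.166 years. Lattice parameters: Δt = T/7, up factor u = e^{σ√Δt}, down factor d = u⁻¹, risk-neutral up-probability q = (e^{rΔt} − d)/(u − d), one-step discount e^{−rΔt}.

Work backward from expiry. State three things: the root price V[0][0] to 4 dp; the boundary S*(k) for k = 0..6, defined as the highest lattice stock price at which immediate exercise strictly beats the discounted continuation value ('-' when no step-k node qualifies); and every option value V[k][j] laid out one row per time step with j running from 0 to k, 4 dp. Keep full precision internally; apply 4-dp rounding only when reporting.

price = 5.4759
boundary = - - - - 69.3699 58.4183 69.3699
tree:
5.4759
8.7786 2.2346
13.7113 3.9533 0.5321
20.7337 6.8731 1.0650 0.0000
30.1001 11.6759 2.1317 0.0000 0.0000
41.0517 19.2043 4.2669 0.0000 0.0000 0.0000
50.2743 30.1001 8.5408 0.0000 0.0000 0.0000 0.0000
58.0409 41.0517 17.0955 0.0000 0.0000 0.0000 0.0000 0.0000

Δt=0.16657, u=1.18747, d=0.84213, q=0.49404, disc=e^(-rΔt)=0.98742
k=7 terminal: V=max(K-S,0) → 58.0409 41.0517 17.0955 0.0000 0.0000 0.0000 0.0000 0.0000
k=6: j=0 S=49.1957 intr=50.2743 cont=49.0230 V=50.2743[EX]; j=1 S=69.3699 intr=30.1001 cont=28.8488 V=30.1001[EX]; j=2 S=97.8171 intr=1.6529 cont=8.5408 V=8.5408[hold]; j=3 S=137.9300 intr=0.0000 cont=0.0000 V=0.0000[hold]; j=4 S=194.4924 intr=0.0000 cont=0.0000 V=0.0000[hold]; j=5 S=274.2500 intr=0.0000 cont=0.0000 V=0.0000[hold]; j=6 S=386.7145 intr=0.0000 cont=0.0000 V=0.0000[hold]  S*(6)=69.3699
k=5: j=0 S=58.4183 intr=41.0517 cont=39.8004 V=41.0517[EX]; j=1 S=82.3745 intr=17.0955 cont=19.2043 V=19.2043[hold]; j=2 S=116.1547 intr=0.0000 cont=4.2669 V=4.2669[hold]; j=3 S=163.7875 intr=0.0000 cont=0.0000 V=0.0000[hold]; j=4 S=230.9535 intr=0.0000 cont=0.0000 V=0.0000[hold]; j=5 S=325.6631 intr=0.0000 cont=0.0000 V=0.0000[hold]  S*(5)=58.4183
k=4: j=0 S=69.3699 intr=30.1001 cont=29.8776 V=30.1001[EX]; j=1 S=97.8171 intr=1.6529 cont=11.6759 V=11.6759[hold]; j=2 S=137.9300 intr=0.0000 cont=2.1317 V=2.1317[hold]; j=3 S=194.4924 intr=0.0000 cont=0.0000 V=0.0000[hold]; j=4 S=274.2500 intr=0.0000 cont=0.0000 V=0.0000[hold]  S*(4)=69.3699
k=3: j=0 S=82.3745 intr=17.0955 cont=20.7337 V=20.7337[hold]; j=1 S=116.1547 intr=0.0000 cont=6.8731 V=6.8731[hold]; j=2 S=163.7875 intr=0.0000 cont=1.0650 V=1.0650[hold]; j=3 S=230.9535 intr=0.0000 cont=0.0000 V=0.0000[hold]  S*(3)=-
k=2: j=0 S=97.8171 intr=1.6529 cont=13.7113 V=13.7113[hold]; j=1 S=137.9300 intr=0.0000 cont=3.9533 V=3.9533[hold]; j=2 S=194.4924 intr=0.0000 cont=0.5321 V=0.5321[hold]  S*(2)=-
k=1: j=0 S=116.1547 intr=0.0000 cont=8.7786 V=8.7786[hold]; j=1 S=163.7875 intr=0.0000 cont=2.2346 V=2.2346[hold]  S*(1)=-
k=0: j=0 S=137.9300 intr=0.0000 cont=5.4759 V=5.4759[hold]  S*(0)=-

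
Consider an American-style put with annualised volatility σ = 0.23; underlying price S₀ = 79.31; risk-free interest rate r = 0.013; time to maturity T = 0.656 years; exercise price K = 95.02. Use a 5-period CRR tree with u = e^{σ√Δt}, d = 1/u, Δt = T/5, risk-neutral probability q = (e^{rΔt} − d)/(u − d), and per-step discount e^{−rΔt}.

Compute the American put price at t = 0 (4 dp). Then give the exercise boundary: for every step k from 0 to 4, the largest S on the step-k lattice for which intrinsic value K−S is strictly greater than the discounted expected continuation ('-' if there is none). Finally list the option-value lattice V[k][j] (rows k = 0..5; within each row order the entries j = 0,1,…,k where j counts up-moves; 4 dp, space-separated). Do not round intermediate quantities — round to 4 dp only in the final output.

price = 16.8338
boundary = - - 67.1377 72.9705 79.3100
tree:
16.8338
22.1390 11.3579
27.8823 16.2244 6.3206
33.2489 22.0495 10.2040 2.2914
38.1865 27.8823 15.7100 4.4955 0.0000
42.7294 33.2489 22.0495 8.8197 0.0000 0.0000

Δt=0.13120  u=1.08688  d=0.92007  q=0.48942  discount=0.99830
step 5 (expiry): payoffs max(K−S,0) = 42.7294 33.2489 22.0495 8.8197 0.0000 0.0000
step 4: (k=4,j=0): S=56.8335, (K−S)⁺=38.1865, hold=38.0246 ⇒ V=38.1865 exercise | (k=4,j=1): S=67.1377, (K−S)⁺=27.8823, hold=27.7204 ⇒ V=27.8823 exercise | (k=4,j=2): S=79.3100, (K−S)⁺=15.7100, hold=15.5481 ⇒ V=15.7100 exercise | (k=4,j=3): S=93.6892, (K−S)⁺=1.3308, hold=4.4955 ⇒ V=4.4955 continue | (k=4,j=4): S=110.6755, (K−S)⁺=0.0000, hold=0.0000 ⇒ V=0.0000 continue  boundary S*=79.3100
step 3: (k=3,j=0): S=61.7711, (K−S)⁺=33.2489, hold=33.0870 ⇒ V=33.2489 exercise | (k=3,j=1): S=72.9705, (K−S)⁺=22.0495, hold=21.8876 ⇒ V=22.0495 exercise | (k=3,j=2): S=86.2003, (K−S)⁺=8.8197, hold=10.2040 ⇒ V=10.2040 continue | (k=3,j=3): S=101.8288, (K−S)⁺=0.0000, hold=2.2914 ⇒ V=2.2914 continue  boundary S*=72.9705
step 2: (k=2,j=0): S=67.1377, (K−S)⁺=27.8823, hold=27.7204 ⇒ V=27.8823 exercise | (k=2,j=1): S=79.3100, (K−S)⁺=15.7100, hold=16.2244 ⇒ V=16.2244 continue | (k=2,j=2): S=93.6892, (K−S)⁺=1.3308, hold=6.3206 ⇒ V=6.3206 continue  boundary S*=67.1377
step 1: (k=1,j=0): S=72.9705, (K−S)⁺=22.0495, hold=22.1390 ⇒ V=22.1390 continue | (k=1,j=1): S=86.2003, (K−S)⁺=8.8197, hold=11.3579 ⇒ V=11.3579 continue  boundary S*=-
step 0: (k=0,j=0): S=79.3100, (K−S)⁺=15.7100, hold=16.8338 ⇒ V=16.8338 continue  boundary S*=-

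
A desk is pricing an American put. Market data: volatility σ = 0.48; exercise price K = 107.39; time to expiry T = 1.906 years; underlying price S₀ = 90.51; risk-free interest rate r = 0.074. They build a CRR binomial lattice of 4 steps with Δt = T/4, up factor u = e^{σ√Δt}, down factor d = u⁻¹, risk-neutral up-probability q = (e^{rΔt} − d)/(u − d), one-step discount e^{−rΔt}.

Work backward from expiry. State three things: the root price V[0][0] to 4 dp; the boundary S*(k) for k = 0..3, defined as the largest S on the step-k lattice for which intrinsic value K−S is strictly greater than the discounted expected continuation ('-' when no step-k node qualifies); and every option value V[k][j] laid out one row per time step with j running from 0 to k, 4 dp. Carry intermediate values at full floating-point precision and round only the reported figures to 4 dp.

price = 28.6186
boundary = - - 46.6551 64.9827
tree:
28.6186
42.6394 15.0577
60.7349 25.5718 4.4005
73.8934 42.4073 8.6186 0.0000
83.3407 60.7349 16.8800 0.0000 0.0000

Δt=0.47650  u=1.39283  d=0.71796  q=0.47110  discount=0.96535
step 4 (expiry): payoffs max(K−S,0) = 83.3407 60.7349 16.8800 0.0000 0.0000
step 3: (k=3,j=0): S=33.4966, (K−S)⁺=73.8934, hold=70.1727 ⇒ V=73.8934 exercise | (k=3,j=1): S=64.9827, (K−S)⁺=42.4073, hold=38.6866 ⇒ V=42.4073 exercise | (k=3,j=2): S=126.0652, (K−S)⁺=0.0000, hold=8.6186 ⇒ V=8.6186 continue | (k=3,j=3): S=244.5641, (K−S)⁺=0.0000, hold=0.0000 ⇒ V=0.0000 continue  boundary S*=64.9827
step 2: (k=2,j=0): S=46.6551, (K−S)⁺=60.7349, hold=57.0142 ⇒ V=60.7349 exercise | (k=2,j=1): S=90.5100, (K−S)⁺=16.8800, hold=25.5718 ⇒ V=25.5718 continue | (k=2,j=2): S=175.5877, (K−S)⁺=0.0000, hold=4.4005 ⇒ V=4.4005 continue  boundary S*=46.6551
step 1: (k=1,j=0): S=64.9827, (K−S)⁺=42.4073, hold=42.6394 ⇒ V=42.6394 continue | (k=1,j=1): S=126.0652, (K−S)⁺=0.0000, hold=15.0577 ⇒ V=15.0577 continue  boundary S*=-
step 0: (k=0,j=0): S=90.5100, (K−S)⁺=16.8800, hold=28.6186 ⇒ V=28.6186 continue  boundary S*=-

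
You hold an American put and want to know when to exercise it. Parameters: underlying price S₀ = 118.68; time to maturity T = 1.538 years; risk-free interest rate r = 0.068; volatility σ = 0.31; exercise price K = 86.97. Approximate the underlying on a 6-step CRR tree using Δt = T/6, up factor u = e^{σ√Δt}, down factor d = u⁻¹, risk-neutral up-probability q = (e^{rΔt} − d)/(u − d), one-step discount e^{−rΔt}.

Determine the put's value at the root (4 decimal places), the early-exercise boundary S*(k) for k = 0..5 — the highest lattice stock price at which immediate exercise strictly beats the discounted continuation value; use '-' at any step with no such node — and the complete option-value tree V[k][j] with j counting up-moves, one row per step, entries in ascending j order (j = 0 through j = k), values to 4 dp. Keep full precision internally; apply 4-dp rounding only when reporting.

params: Δt=0.25633 u=1.16994 d=0.85475 q=0.51663 e^(-rΔt)=0.98272
t_6 payoffs: 40.6893 23.6231 0.2635 0.0000 0.0000 0.0000 0.0000
t_5: node(5,0) S=54.1455 payoff=32.8245 vs cont=31.3217 → 32.8245 [stop]  node(5,1) S=74.1120 payoff=12.8580 vs cont=11.3552 → 12.8580 [stop]  node(5,2) S=101.4412 payoff=0.0000 vs cont=0.1252 → 0.1252 [wait]  node(5,3) S=138.8483 payoff=0.0000 vs cont=0.0000 → 0.0000 [wait]  node(5,4) S=190.0494 payoff=0.0000 vs cont=0.0000 → 0.0000 [wait]  node(5,5) S=260.1312 payoff=0.0000 vs cont=0.0000 → 0.0000 [wait]  ⇒ S*(5)=74.1120
t_4: node(4,0) S=63.3469 payoff=23.6231 vs cont=22.1203 → 23.6231 [stop]  node(4,1) S=86.7065 payoff=0.2635 vs cont=6.1713 → 6.1713 [wait]  node(4,2) S=118.6800 payoff=0.0000 vs cont=0.0595 → 0.0595 [wait]  node(4,3) S=162.4439 payoff=0.0000 vs cont=0.0000 → 0.0000 [wait]  node(4,4) S=222.3461 payoff=0.0000 vs cont=0.0000 → 0.0000 [wait]  ⇒ S*(4)=63.3469
t_3: node(3,0) S=74.1120 payoff=12.8580 vs cont=14.3546 → 14.3546 [wait]  node(3,1) S=101.4412 payoff=0.0000 vs cont=2.9617 → 2.9617 [wait]  node(3,2) S=138.8483 payoff=0.0000 vs cont=0.0282 → 0.0282 [wait]  node(3,3) S=190.0494 payoff=0.0000 vs cont=0.0000 → 0.0000 [wait]  ⇒ S*(3)=-
t_2: node(2,0) S=86.7065 payoff=0.2635 vs cont=8.3223 → 8.3223 [wait]  node(2,1) S=118.6800 payoff=0.0000 vs cont=1.4212 → 1.4212 [wait]  node(2,2) S=162.4439 payoff=0.0000 vs cont=0.0134 → 0.0134 [wait]  ⇒ S*(2)=-
t_1: node(1,0) S=101.4412 payoff=0.0000 vs cont=4.6748 → 4.6748 [wait]  node(1,1) S=138.8483 payoff=0.0000 vs cont=0.6819 → 0.6819 [wait]  ⇒ S*(1)=-
t_0: node(0,0) S=118.6800 payoff=0.0000 vs cont=2.5668 → 2.5668 [wait]  ⇒ S*(0)=-

price = 2.5668
boundary = - - - - 63.3469 74.1120
tree:
2.5668
4.6748 0.6819
8.3223 1.4212 0.0134
14.3546 2.9617 0.0282 0.0000
23.6231 6.1713 0.0595 0.0000 0.0000
32.8245 12.8580 0.1252 0.0000 0.0000 0.0000
40.6893 23.6231 0.2635 0.0000 0.0000 0.0000 0.0000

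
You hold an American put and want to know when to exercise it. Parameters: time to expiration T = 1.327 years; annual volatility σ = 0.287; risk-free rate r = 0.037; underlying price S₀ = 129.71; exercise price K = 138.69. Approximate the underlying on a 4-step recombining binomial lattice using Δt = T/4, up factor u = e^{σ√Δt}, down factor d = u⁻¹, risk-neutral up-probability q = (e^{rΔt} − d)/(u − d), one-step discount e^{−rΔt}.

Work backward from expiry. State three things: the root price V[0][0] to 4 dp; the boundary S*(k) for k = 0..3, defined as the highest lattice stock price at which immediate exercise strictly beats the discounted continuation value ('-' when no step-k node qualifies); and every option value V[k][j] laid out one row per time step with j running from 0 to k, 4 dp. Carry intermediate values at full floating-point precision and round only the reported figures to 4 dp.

Δt=0.33175  u=1.17975  d=0.84763  q=0.49595  discount=0.98780
step 4 (expiry): payoffs max(K−S,0) = 71.7311 45.4954 8.9800 0.0000 0.0000
step 3: (k=3,j=0): S=78.9950, (K−S)⁺=59.6950, hold=58.0030 ⇒ V=59.6950 exercise | (k=3,j=1): S=109.9467, (K−S)⁺=28.7433, hold=27.0513 ⇒ V=28.7433 exercise | (k=3,j=2): S=153.0258, (K−S)⁺=0.0000, hold=4.4711 ⇒ V=4.4711 continue | (k=3,j=3): S=212.9842, (K−S)⁺=0.0000, hold=0.0000 ⇒ V=0.0000 continue  boundary S*=109.9467
step 2: (k=2,j=0): S=93.1946, (K−S)⁺=45.4954, hold=43.8034 ⇒ V=45.4954 exercise | (k=2,j=1): S=129.7100, (K−S)⁺=8.9800, hold=16.5016 ⇒ V=16.5016 continue | (k=2,j=2): S=180.5328, (K−S)⁺=0.0000, hold=2.2262 ⇒ V=2.2262 continue  boundary S*=93.1946
step 1: (k=1,j=0): S=109.9467, (K−S)⁺=28.7433, hold=30.7362 ⇒ V=30.7362 continue | (k=1,j=1): S=153.0258, (K−S)⁺=0.0000, hold=9.3067 ⇒ V=9.3067 continue  boundary S*=-
step 0: (k=0,j=0): S=129.7100, (K−S)⁺=8.9800, hold=19.8628 ⇒ V=19.8628 continue  boundary S*=-

price = 19.8628
boundary = - - 93.1946 109.9467
tree:
19.8628
30.7362 9.3067
45.4954 16.5016 2.2262
59.6950 28.7433 4.4711 0.0000
71.7311 45.4954 8.9800 0.0000 0.0000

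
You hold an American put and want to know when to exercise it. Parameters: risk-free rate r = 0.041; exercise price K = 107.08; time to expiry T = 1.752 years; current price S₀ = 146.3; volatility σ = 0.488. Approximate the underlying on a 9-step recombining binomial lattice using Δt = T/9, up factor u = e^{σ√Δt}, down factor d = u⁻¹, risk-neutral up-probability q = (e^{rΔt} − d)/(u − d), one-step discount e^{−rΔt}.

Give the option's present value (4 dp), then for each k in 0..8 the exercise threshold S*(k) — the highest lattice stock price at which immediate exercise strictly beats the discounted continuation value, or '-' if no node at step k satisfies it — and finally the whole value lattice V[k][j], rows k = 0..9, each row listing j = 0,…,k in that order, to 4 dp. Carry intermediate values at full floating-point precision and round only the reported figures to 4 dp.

params: Δt=0.19467 u=1.24025 d=0.80629 q=0.46484 e^(-rΔt)=0.99205
t_9 payoffs: 86.0097 74.6694 57.2256 30.3934 0.0000 0.0000 0.0000 0.0000 0.0000 0.0000
t_8: node(8,0) S=26.1323 payoff=80.9477 vs cont=80.0964 → 80.9477 [stop]  node(8,1) S=40.1971 payoff=66.8829 vs cont=66.0317 → 66.8829 [stop]  node(8,2) S=61.8317 payoff=45.2483 vs cont=44.3970 → 45.2483 [stop]  node(8,3) S=95.1104 payoff=11.9696 vs cont=16.1359 → 16.1359 [wait]  node(8,4) S=146.3000 payoff=0.0000 vs cont=0.0000 → 0.0000 [wait]  node(8,5) S=225.0406 payoff=0.0000 vs cont=0.0000 → 0.0000 [wait]  node(8,6) S=346.1604 payoff=0.0000 vs cont=0.0000 → 0.0000 [wait]  node(8,7) S=532.4684 payoff=0.0000 vs cont=0.0000 → 0.0000 [wait]  node(8,8) S=819.0498 payoff=0.0000 vs cont=0.0000 → 0.0000 [wait]  ⇒ S*(8)=61.8317
t_7: node(7,0) S=32.4106 payoff=74.6694 vs cont=73.8182 → 74.6694 [stop]  node(7,1) S=49.8544 payoff=57.2256 vs cont=56.3744 → 57.2256 [stop]  node(7,2) S=76.6866 payoff=30.3934 vs cont=31.4634 → 31.4634 [wait]  node(7,3) S=117.9604 payoff=0.0000 vs cont=8.5665 → 8.5665 [wait]  node(7,4) S=181.4482 payoff=0.0000 vs cont=0.0000 → 0.0000 [wait]  node(7,5) S=279.1059 payoff=0.0000 vs cont=0.0000 → 0.0000 [wait]  node(7,6) S=429.3244 payoff=0.0000 vs cont=0.0000 → 0.0000 [wait]  node(7,7) S=660.3924 payoff=0.0000 vs cont=0.0000 → 0.0000 [wait]  ⇒ S*(7)=49.8544
t_6: node(6,0) S=40.1971 payoff=66.8829 vs cont=66.0317 → 66.8829 [stop]  node(6,1) S=61.8317 payoff=45.2483 vs cont=44.8905 → 45.2483 [stop]  node(6,2) S=95.1104 payoff=11.9696 vs cont=20.6544 → 20.6544 [wait]  node(6,3) S=146.3000 payoff=0.0000 vs cont=4.5480 → 4.5480 [wait]  node(6,4) S=225.0406 payoff=0.0000 vs cont=0.0000 → 0.0000 [wait]  node(6,5) S=346.1604 payoff=0.0000 vs cont=0.0000 → 0.0000 [wait]  node(6,6) S=532.4684 payoff=0.0000 vs cont=0.0000 → 0.0000 [wait]  ⇒ S*(6)=61.8317
t_5: node(5,0) S=49.8544 payoff=57.2256 vs cont=56.3744 → 57.2256 [stop]  node(5,1) S=76.6866 payoff=30.3934 vs cont=33.5471 → 33.5471 [wait]  node(5,2) S=117.9604 payoff=0.0000 vs cont=13.0627 → 13.0627 [wait]  node(5,3) S=181.4482 payoff=0.0000 vs cont=2.4145 → 2.4145 [wait]  node(5,4) S=279.1059 payoff=0.0000 vs cont=0.0000 → 0.0000 [wait]  node(5,5) S=429.3244 payoff=0.0000 vs cont=0.0000 → 0.0000 [wait]  ⇒ S*(5)=49.8544
t_4: node(4,0) S=61.8317 payoff=45.2483 vs cont=45.8514 → 45.8514 [wait]  node(4,1) S=95.1104 payoff=11.9696 vs cont=23.8341 → 23.8341 [wait]  node(4,2) S=146.3000 payoff=0.0000 vs cont=8.0485 → 8.0485 [wait]  node(4,3) S=225.0406 payoff=0.0000 vs cont=1.2819 → 1.2819 [wait]  node(4,4) S=346.1604 payoff=0.0000 vs cont=0.0000 → 0.0000 [wait]  ⇒ S*(4)=-
t_3: node(3,0) S=76.6866 payoff=30.3934 vs cont=35.3336 → 35.3336 [wait]  node(3,1) S=117.9604 payoff=0.0000 vs cont=16.3651 → 16.3651 [wait]  node(3,2) S=181.4482 payoff=0.0000 vs cont=4.8641 → 4.8641 [wait]  node(3,3) S=279.1059 payoff=0.0000 vs cont=0.6805 → 0.6805 [wait]  ⇒ S*(3)=-
t_2: node(2,0) S=95.1104 payoff=11.9696 vs cont=26.3054 → 26.3054 [wait]  node(2,1) S=146.3000 payoff=0.0000 vs cont=10.9313 → 10.9313 [wait]  node(2,2) S=225.0406 payoff=0.0000 vs cont=2.8962 → 2.8962 [wait]  ⇒ S*(2)=-
t_1: node(1,0) S=117.9604 payoff=0.0000 vs cont=19.0065 → 19.0065 [wait]  node(1,1) S=181.4482 payoff=0.0000 vs cont=7.1390 → 7.1390 [wait]  ⇒ S*(1)=-
t_0: node(0,0) S=146.3000 payoff=0.0000 vs cont=13.3827 → 13.3827 [wait]  ⇒ S*(0)=-

price = 13.3827
boundary = - - - - - 49.8544 61.8317 49.8544 61.8317
tree:
13.3827
19.0065 7.1390
26.3054 10.9313 2.8962
35.3336 16.3651 4.8641 0.6805
45.8514 23.8341 8.0485 1.2819 0.0000
57.2256 33.5471 13.0627 2.4145 0.0000 0.0000
66.8829 45.2483 20.6544 4.5480 0.0000 0.0000 0.0000
74.6694 57.2256 31.4634 8.5665 0.0000 0.0000 0.0000 0.0000
80.9477 66.8829 45.2483 16.1359 0.0000 0.0000 0.0000 0.0000 0.0000
86.0097 74.6694 57.2256 30.3934 0.0000 0.0000 0.0000 0.0000 0.0000 0.0000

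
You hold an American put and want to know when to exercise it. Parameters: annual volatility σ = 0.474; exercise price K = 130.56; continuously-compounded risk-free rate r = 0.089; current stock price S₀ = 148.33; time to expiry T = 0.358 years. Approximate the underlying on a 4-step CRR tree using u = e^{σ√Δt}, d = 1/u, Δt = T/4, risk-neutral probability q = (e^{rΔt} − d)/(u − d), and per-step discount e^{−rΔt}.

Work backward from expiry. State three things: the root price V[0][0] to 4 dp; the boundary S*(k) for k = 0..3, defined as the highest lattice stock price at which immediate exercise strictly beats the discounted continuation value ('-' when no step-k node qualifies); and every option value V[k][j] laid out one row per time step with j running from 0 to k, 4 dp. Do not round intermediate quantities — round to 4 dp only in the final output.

params: Δt=0.08950 u=1.15235 d=0.86779 q=0.49271 e^(-rΔt)=0.99207
t_4 payoffs: 46.4419 18.8584 0.0000 0.0000 0.0000
t_3: node(3,0) S=96.9336 payoff=33.6264 vs cont=32.5906 → 33.6264 [stop]  node(3,1) S=128.7194 payoff=1.8406 vs cont=9.4908 → 9.4908 [wait]  node(3,2) S=170.9283 payoff=0.0000 vs cont=0.0000 → 0.0000 [wait]  node(3,3) S=226.9779 payoff=0.0000 vs cont=0.0000 → 0.0000 [wait]  ⇒ S*(3)=96.9336
t_2: node(2,0) S=111.7016 payoff=18.8584 vs cont=21.5620 → 21.5620 [wait]  node(2,1) S=148.3300 payoff=0.0000 vs cont=4.7763 → 4.7763 [wait]  node(2,2) S=196.9694 payoff=0.0000 vs cont=0.0000 → 0.0000 [wait]  ⇒ S*(2)=-
t_1: node(1,0) S=128.7194 payoff=1.8406 vs cont=13.1861 → 13.1861 [wait]  node(1,1) S=170.9283 payoff=0.0000 vs cont=2.4038 → 2.4038 [wait]  ⇒ S*(1)=-
t_0: node(0,0) S=148.3300 payoff=0.0000 vs cont=7.8110 → 7.8110 [wait]  ⇒ S*(0)=-

price = 7.8110
boundary = - - - 96.9336
tree:
7.8110
13.1861 2.4038
21.5620 4.7763 0.0000
33.6264 9.4908 0.0000 0.0000
46.4419 18.8584 0.0000 0.0000 0.0000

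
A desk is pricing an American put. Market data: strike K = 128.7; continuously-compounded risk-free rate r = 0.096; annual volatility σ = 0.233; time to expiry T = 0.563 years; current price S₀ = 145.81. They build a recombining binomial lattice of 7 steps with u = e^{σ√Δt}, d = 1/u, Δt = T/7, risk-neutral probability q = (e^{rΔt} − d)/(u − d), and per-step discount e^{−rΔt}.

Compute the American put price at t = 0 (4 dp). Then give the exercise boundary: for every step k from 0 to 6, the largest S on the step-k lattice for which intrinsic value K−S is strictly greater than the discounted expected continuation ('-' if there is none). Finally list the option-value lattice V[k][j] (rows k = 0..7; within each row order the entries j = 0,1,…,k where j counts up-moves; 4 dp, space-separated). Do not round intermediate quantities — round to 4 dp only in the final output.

Δt=0.08043, u=1.06831, d=0.93606, q=0.54209, disc=e^(-rΔt)=0.99231
k=7 terminal: V=max(K-S,0) → 36.8870 23.9149 9.1101 0.0000 0.0000 0.0000 0.0000 0.0000
k=6: j=0 S=98.0848 intr=30.6152 cont=29.6253 V=30.6152[EX]; j=1 S=111.9430 intr=16.7570 cont=15.7671 V=16.7570[EX]; j=2 S=127.7592 intr=0.9408 cont=4.1395 V=4.1395[hold]; j=3 S=145.8100 intr=0.0000 cont=0.0000 V=0.0000[hold]; j=4 S=166.4112 intr=0.0000 cont=0.0000 V=0.0000[hold]; j=5 S=189.9230 intr=0.0000 cont=0.0000 V=0.0000[hold]; j=6 S=216.7569 intr=0.0000 cont=0.0000 V=0.0000[hold]  S*(6)=111.9430
k=5: j=0 S=104.7851 intr=23.9149 cont=22.9251 V=23.9149[EX]; j=1 S=119.5899 intr=9.1101 cont=9.8408 V=9.8408[hold]; j=2 S=136.4865 intr=0.0000 cont=1.8809 V=1.8809[hold]; j=3 S=155.7704 intr=0.0000 cont=0.0000 V=0.0000[hold]; j=4 S=177.7788 intr=0.0000 cont=0.0000 V=0.0000[hold]; j=5 S=202.8968 intr=0.0000 cont=0.0000 V=0.0000[hold]  S*(5)=104.7851
k=4: j=0 S=111.9430 intr=16.7570 cont=16.1602 V=16.7570[EX]; j=1 S=127.7592 intr=0.9408 cont=5.4833 V=5.4833[hold]; j=2 S=145.8100 intr=0.0000 cont=0.8547 V=0.8547[hold]; j=3 S=166.4112 intr=0.0000 cont=0.0000 V=0.0000[hold]; j=4 S=189.9230 intr=0.0000 cont=0.0000 V=0.0000[hold]  S*(4)=111.9430
k=3: j=0 S=119.5899 intr=9.1101 cont=10.5637 V=10.5637[hold]; j=1 S=136.4865 intr=0.0000 cont=2.9513 V=2.9513[hold]; j=2 S=155.7704 intr=0.0000 cont=0.3883 V=0.3883[hold]; j=3 S=177.7788 intr=0.0000 cont=0.0000 V=0.0000[hold]  S*(3)=-
k=2: j=0 S=127.7592 intr=0.9408 cont=6.3876 V=6.3876[hold]; j=1 S=145.8100 intr=0.0000 cont=1.5499 V=1.5499[hold]; j=2 S=166.4112 intr=0.0000 cont=0.1765 V=0.1765[hold]  S*(2)=-
k=1: j=0 S=136.4865 intr=0.0000 cont=3.7361 V=3.7361[hold]; j=1 S=155.7704 intr=0.0000 cont=0.7992 V=0.7992[hold]  S*(1)=-
k=0: j=0 S=145.8100 intr=0.0000 cont=2.1275 V=2.1275[hold]  S*(0)=-

price = 2.1275
boundary = - - - - 111.9430 104.7851 111.9430
tree:
2.1275
3.7361 0.7992
6.3876 1.5499 0.1765
10.5637 2.9513 0.3883 0.0000
16.7570 5.4833 0.8547 0.0000 0.0000
23.9149 9.8408 1.8809 0.0000 0.0000 0.0000
30.6152 16.7570 4.1395 0.0000 0.0000 0.0000 0.0000
36.8870 23.9149 9.1101 0.0000 0.0000 0.0000 0.0000 0.0000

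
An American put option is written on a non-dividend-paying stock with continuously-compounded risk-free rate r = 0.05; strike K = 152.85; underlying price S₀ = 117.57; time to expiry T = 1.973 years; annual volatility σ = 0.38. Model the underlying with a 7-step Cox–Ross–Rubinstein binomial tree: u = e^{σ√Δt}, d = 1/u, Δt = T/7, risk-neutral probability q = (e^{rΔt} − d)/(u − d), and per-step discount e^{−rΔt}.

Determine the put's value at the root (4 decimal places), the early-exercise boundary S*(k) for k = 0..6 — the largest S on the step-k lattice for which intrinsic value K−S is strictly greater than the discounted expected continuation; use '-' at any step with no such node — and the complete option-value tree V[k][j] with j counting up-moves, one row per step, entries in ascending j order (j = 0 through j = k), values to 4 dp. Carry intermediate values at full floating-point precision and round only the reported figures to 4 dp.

Δt=0.28186  u=1.22353  d=0.81731  q=0.48467  discount=0.98601
step 7 (expiry): payoffs max(K−S,0) = 124.2091 109.9737 88.6627 56.7594 8.9992 0.0000 0.0000 0.0000
step 6: (k=6,j=0): S=35.0430, (K−S)⁺=117.8070, hold=115.6680 ⇒ V=117.8070 exercise | (k=6,j=1): S=52.4606, (K−S)⁺=100.3894, hold=98.2504 ⇒ V=100.3894 exercise | (k=6,j=2): S=78.5353, (K−S)⁺=74.3147, hold=72.1757 ⇒ V=74.3147 exercise | (k=6,j=3): S=117.5700, (K−S)⁺=35.2800, hold=33.1410 ⇒ V=35.2800 exercise | (k=6,j=4): S=176.0063, (K−S)⁺=0.0000, hold=4.5726 ⇒ V=4.5726 continue | (k=6,j=5): S=263.4873, (K−S)⁺=0.0000, hold=0.0000 ⇒ V=0.0000 continue | (k=6,j=6): S=394.4494, (K−S)⁺=0.0000, hold=0.0000 ⇒ V=0.0000 continue  boundary S*=117.5700
step 5: (k=5,j=0): S=42.8763, (K−S)⁺=109.9737, hold=107.8347 ⇒ V=109.9737 exercise | (k=5,j=1): S=64.1873, (K−S)⁺=88.6627, hold=86.5237 ⇒ V=88.6627 exercise | (k=5,j=2): S=96.0906, (K−S)⁺=56.7594, hold=54.6205 ⇒ V=56.7594 exercise | (k=5,j=3): S=143.8508, (K−S)⁺=8.9992, hold=20.1116 ⇒ V=20.1116 continue | (k=5,j=4): S=215.3495, (K−S)⁺=0.0000, hold=2.3234 ⇒ V=2.3234 continue | (k=5,j=5): S=322.3855, (K−S)⁺=0.0000, hold=0.0000 ⇒ V=0.0000 continue  boundary S*=96.0906
step 4: (k=4,j=0): S=52.4606, (K−S)⁺=100.3894, hold=98.2504 ⇒ V=100.3894 exercise | (k=4,j=1): S=78.5353, (K−S)⁺=74.3147, hold=72.1757 ⇒ V=74.3147 exercise | (k=4,j=2): S=117.5700, (K−S)⁺=35.2800, hold=38.4515 ⇒ V=38.4515 continue | (k=4,j=3): S=176.0063, (K−S)⁺=0.0000, hold=11.3294 ⇒ V=11.3294 continue | (k=4,j=4): S=263.4873, (K−S)⁺=0.0000, hold=1.1806 ⇒ V=1.1806 continue  boundary S*=78.5353
step 3: (k=3,j=0): S=64.1873, (K−S)⁺=88.6627, hold=86.5237 ⇒ V=88.6627 exercise | (k=3,j=1): S=96.0906, (K−S)⁺=56.7594, hold=56.1361 ⇒ V=56.7594 exercise | (k=3,j=2): S=143.8508, (K−S)⁺=8.9992, hold=24.9520 ⇒ V=24.9520 continue | (k=3,j=3): S=215.3495, (K−S)⁺=0.0000, hold=6.3208 ⇒ V=6.3208 continue  boundary S*=96.0906
step 2: (k=2,j=0): S=78.5353, (K−S)⁺=74.3147, hold=72.1757 ⇒ V=74.3147 exercise | (k=2,j=1): S=117.5700, (K−S)⁺=35.2800, hold=40.7647 ⇒ V=40.7647 continue | (k=2,j=2): S=176.0063, (K−S)⁺=0.0000, hold=15.6992 ⇒ V=15.6992 continue  boundary S*=78.5353
step 1: (k=1,j=0): S=96.0906, (K−S)⁺=56.7594, hold=57.2415 ⇒ V=57.2415 continue | (k=1,j=1): S=143.8508, (K−S)⁺=8.9992, hold=28.2157 ⇒ V=28.2157 continue  boundary S*=-
step 0: (k=0,j=0): S=117.5700, (K−S)⁺=35.2800, hold=42.5693 ⇒ V=42.5693 continue  boundary S*=-

price = 42.5693
boundary = - - 78.5353 96.0906 78.5353 96.0906 117.5700
tree:
42.5693
57.2415 28.2157
74.3147 40.7647 15.6992
88.6627 56.7594 24.9520 6.3208
100.3894 74.3147 38.4515 11.3294 1.1806
109.9737 88.6627 56.7594 20.1116 2.3234 0.0000
117.8070 100.3894 74.3147 35.2800 4.5726 0.0000 0.0000
124.2091 109.9737 88.6627 56.7594 8.9992 0.0000 0.0000 0.0000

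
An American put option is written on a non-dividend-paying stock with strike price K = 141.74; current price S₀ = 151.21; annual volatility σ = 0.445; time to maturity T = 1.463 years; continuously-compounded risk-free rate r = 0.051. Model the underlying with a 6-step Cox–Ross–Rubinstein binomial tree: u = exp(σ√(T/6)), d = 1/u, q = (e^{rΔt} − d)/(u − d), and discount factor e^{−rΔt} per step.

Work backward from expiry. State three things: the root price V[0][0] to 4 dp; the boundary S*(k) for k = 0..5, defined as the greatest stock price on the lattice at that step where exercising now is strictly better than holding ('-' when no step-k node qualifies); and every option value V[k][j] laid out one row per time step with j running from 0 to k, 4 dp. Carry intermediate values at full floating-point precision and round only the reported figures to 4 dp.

price = 21.9187
boundary = - - - 78.2144 97.4357 78.2144
tree:
21.9187
32.4656 10.7719
46.4246 17.8038 3.2385
63.5256 28.6386 6.2282 0.0000
78.9551 44.3043 11.9782 0.0000 0.0000
91.3408 63.5256 23.0366 0.0000 0.0000 0.0000
101.2831 78.9551 44.3043 0.0000 0.0000 0.0000 0.0000

params: Δt=0.24383 u=1.24575 d=0.80273 q=0.47353 e^(-rΔt)=0.98764
t_6 payoffs: 101.2831 78.9551 44.3043 0.0000 0.0000 0.0000 0.0000
t_5: node(5,0) S=50.3992 payoff=91.3408 vs cont=89.5891 → 91.3408 [stop]  node(5,1) S=78.2144 payoff=63.5256 vs cont=61.7739 → 63.5256 [stop]  node(5,2) S=121.3806 payoff=20.3594 vs cont=23.0366 → 23.0366 [wait]  node(5,3) S=188.3700 payoff=0.0000 vs cont=0.0000 → 0.0000 [wait]  node(5,4) S=292.3307 payoff=0.0000 vs cont=0.0000 → 0.0000 [wait]  node(5,5) S=453.6668 payoff=0.0000 vs cont=0.0000 → 0.0000 [wait]  ⇒ S*(5)=78.2144
t_4: node(4,0) S=62.7849 payoff=78.9551 vs cont=77.2034 → 78.9551 [stop]  node(4,1) S=97.4357 payoff=44.3043 vs cont=43.8047 → 44.3043 [stop]  node(4,2) S=151.2100 payoff=0.0000 vs cont=11.9782 → 11.9782 [wait]  node(4,3) S=234.6622 payoff=0.0000 vs cont=0.0000 → 0.0000 [wait]  node(4,4) S=364.1713 payoff=0.0000 vs cont=0.0000 → 0.0000 [wait]  ⇒ S*(4)=97.4357
t_3: node(3,0) S=78.2144 payoff=63.5256 vs cont=61.7739 → 63.5256 [stop]  node(3,1) S=121.3806 payoff=20.3594 vs cont=28.6386 → 28.6386 [wait]  node(3,2) S=188.3700 payoff=0.0000 vs cont=6.2282 → 6.2282 [wait]  node(3,3) S=292.3307 payoff=0.0000 vs cont=0.0000 → 0.0000 [wait]  ⇒ S*(3)=78.2144
t_2: node(2,0) S=97.4357 payoff=44.3043 vs cont=46.4246 → 46.4246 [wait]  node(2,1) S=151.2100 payoff=0.0000 vs cont=17.8038 → 17.8038 [wait]  node(2,2) S=234.6622 payoff=0.0000 vs cont=3.2385 → 3.2385 [wait]  ⇒ S*(2)=-
t_1: node(1,0) S=121.3806 payoff=20.3594 vs cont=32.4656 → 32.4656 [wait]  node(1,1) S=188.3700 payoff=0.0000 vs cont=10.7719 → 10.7719 [wait]  ⇒ S*(1)=-
t_0: node(0,0) S=151.2100 payoff=0.0000 vs cont=21.9187 → 21.9187 [wait]  ⇒ S*(0)=-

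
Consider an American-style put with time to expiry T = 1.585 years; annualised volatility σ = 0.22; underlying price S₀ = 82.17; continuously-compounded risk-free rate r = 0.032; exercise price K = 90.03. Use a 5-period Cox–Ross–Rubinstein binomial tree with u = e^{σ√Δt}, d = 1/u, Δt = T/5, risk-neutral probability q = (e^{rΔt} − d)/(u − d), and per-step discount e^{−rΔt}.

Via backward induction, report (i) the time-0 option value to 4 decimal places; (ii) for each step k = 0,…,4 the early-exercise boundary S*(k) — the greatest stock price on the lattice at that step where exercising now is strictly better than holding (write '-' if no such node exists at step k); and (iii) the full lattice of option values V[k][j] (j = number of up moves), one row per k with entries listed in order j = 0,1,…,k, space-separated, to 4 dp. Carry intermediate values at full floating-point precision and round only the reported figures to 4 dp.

Δt=0.31700, u=1.13186, d=0.88350, q=0.51012, disc=e^(-rΔt)=0.98991
k=5 terminal: V=max(K-S,0) → 45.7975 33.3630 17.4330 0.0000 0.0000 0.0000
k=4: j=0 S=50.0652 intr=39.9648 cont=39.0562 V=39.9648[EX]; j=1 S=64.1394 intr=25.8906 cont=24.9820 V=25.8906[EX]; j=2 S=82.1700 intr=7.8600 cont=8.4538 V=8.4538[hold]; j=3 S=105.2694 intr=0.0000 cont=0.0000 V=0.0000[hold]; j=4 S=134.8623 intr=0.0000 cont=0.0000 V=0.0000[hold]  S*(4)=64.1394
k=3: j=0 S=56.6670 intr=33.3630 cont=32.4543 V=33.3630[EX]; j=1 S=72.5970 intr=17.4330 cont=16.8242 V=17.4330[EX]; j=2 S=93.0053 intr=0.0000 cont=4.0995 V=4.0995[hold]; j=3 S=119.1506 intr=0.0000 cont=0.0000 V=0.0000[hold]  S*(3)=72.5970
k=2: j=0 S=64.1394 intr=25.8906 cont=24.9820 V=25.8906[EX]; j=1 S=82.1700 intr=7.8600 cont=10.5240 V=10.5240[hold]; j=2 S=105.2694 intr=0.0000 cont=1.9880 V=1.9880[hold]  S*(2)=64.1394
k=1: j=0 S=72.5970 intr=17.4330 cont=17.8695 V=17.8695[hold]; j=1 S=93.0053 intr=0.0000 cont=6.1073 V=6.1073[hold]  S*(1)=-
k=0: j=0 S=82.1700 intr=7.8600 cont=11.7495 V=11.7495[hold]  S*(0)=-

price = 11.7495
boundary = - - 64.1394 72.5970 64.1394
tree:
11.7495
17.8695 6.1073
25.8906 10.5240 1.9880
33.3630 17.4330 4.0995 0.0000
39.9648 25.8906 8.4538 0.0000 0.0000
45.7975 33.3630 17.4330 0.0000 0.0000 0.0000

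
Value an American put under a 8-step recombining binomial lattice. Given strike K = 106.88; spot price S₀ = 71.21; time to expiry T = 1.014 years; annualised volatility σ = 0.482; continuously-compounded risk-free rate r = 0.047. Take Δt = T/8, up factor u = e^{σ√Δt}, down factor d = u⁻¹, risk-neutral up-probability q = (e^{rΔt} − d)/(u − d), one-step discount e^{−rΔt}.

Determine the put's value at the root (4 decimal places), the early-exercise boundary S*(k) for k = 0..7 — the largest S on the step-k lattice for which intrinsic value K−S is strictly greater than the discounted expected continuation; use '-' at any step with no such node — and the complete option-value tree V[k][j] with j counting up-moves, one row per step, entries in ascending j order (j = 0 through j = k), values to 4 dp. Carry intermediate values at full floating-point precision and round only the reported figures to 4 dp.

params: Δt=0.12675 u=1.18720 d=0.84231 q=0.47453 e^(-rΔt)=0.99406
t_8 payoffs: 88.8359 81.4476 71.0342 56.3569 35.6700 6.5127 0.0000 0.0000 0.0000
t_7: node(7,0) S=21.4221 payoff=85.4579 vs cont=84.8231 → 85.4579 [stop]  node(7,1) S=30.1935 payoff=76.6865 vs cont=76.0517 → 76.6865 [stop]  node(7,2) S=42.5563 payoff=64.3237 vs cont=63.6888 → 64.3237 [stop]  node(7,3) S=59.9812 payoff=46.8988 vs cont=46.2639 → 46.8988 [stop]  node(7,4) S=84.5408 payoff=22.3392 vs cont=21.7043 → 22.3392 [stop]  node(7,5) S=119.1565 payoff=0.0000 vs cont=3.4019 → 3.4019 [wait]  node(7,6) S=167.9457 payoff=0.0000 vs cont=0.0000 → 0.0000 [wait]  node(7,7) S=236.7119 payoff=0.0000 vs cont=0.0000 → 0.0000 [wait]  ⇒ S*(7)=84.5408
t_6: node(6,0) S=25.4324 payoff=81.4476 vs cont=80.8128 → 81.4476 [stop]  node(6,1) S=35.8458 payoff=71.0342 vs cont=70.3993 → 71.0342 [stop]  node(6,2) S=50.5231 payoff=56.3569 vs cont=55.7221 → 56.3569 [stop]  node(6,3) S=71.2100 payoff=35.6700 vs cont=35.0352 → 35.6700 [stop]  node(6,4) S=100.3673 payoff=6.5127 vs cont=13.2736 → 13.2736 [wait]  node(6,5) S=141.4631 payoff=0.0000 vs cont=1.7770 → 1.7770 [wait]  node(6,6) S=199.3859 payoff=0.0000 vs cont=0.0000 → 0.0000 [wait]  ⇒ S*(6)=71.2100
t_5: node(5,0) S=30.1935 payoff=76.6865 vs cont=76.0517 → 76.6865 [stop]  node(5,1) S=42.5563 payoff=64.3237 vs cont=63.6888 → 64.3237 [stop]  node(5,2) S=59.9812 payoff=46.8988 vs cont=46.2639 → 46.8988 [stop]  node(5,3) S=84.5408 payoff=22.3392 vs cont=24.8935 → 24.8935 [wait]  node(5,4) S=119.1565 payoff=0.0000 vs cont=7.7717 → 7.7717 [wait]  node(5,5) S=167.9457 payoff=0.0000 vs cont=0.9282 → 0.9282 [wait]  ⇒ S*(5)=59.9812
t_4: node(4,0) S=35.8458 payoff=71.0342 vs cont=70.3993 → 71.0342 [stop]  node(4,1) S=50.5231 payoff=56.3569 vs cont=55.7221 → 56.3569 [stop]  node(4,2) S=71.2100 payoff=35.6700 vs cont=36.2401 → 36.2401 [wait]  node(4,3) S=100.3673 payoff=6.5127 vs cont=16.6691 → 16.6691 [wait]  node(4,4) S=141.4631 payoff=0.0000 vs cont=4.4974 → 4.4974 [wait]  ⇒ S*(4)=50.5231
t_3: node(3,0) S=42.5563 payoff=64.3237 vs cont=63.6888 → 64.3237 [stop]  node(3,1) S=59.9812 payoff=46.8988 vs cont=46.5329 → 46.8988 [stop]  node(3,2) S=84.5408 payoff=22.3392 vs cont=26.7930 → 26.7930 [wait]  node(3,3) S=119.1565 payoff=0.0000 vs cont=10.8286 → 10.8286 [wait]  ⇒ S*(3)=59.9812
t_2: node(2,0) S=50.5231 payoff=56.3569 vs cont=55.7221 → 56.3569 [stop]  node(2,1) S=71.2100 payoff=35.6700 vs cont=37.1361 → 37.1361 [wait]  node(2,2) S=100.3673 payoff=6.5127 vs cont=19.1033 → 19.1033 [wait]  ⇒ S*(2)=50.5231
t_1: node(1,0) S=59.9812 payoff=46.8988 vs cont=46.9555 → 46.9555 [wait]  node(1,1) S=84.5408 payoff=22.3392 vs cont=28.4093 → 28.4093 [wait]  ⇒ S*(1)=-
t_0: node(0,0) S=71.2100 payoff=35.6700 vs cont=37.9282 → 37.9282 [wait]  ⇒ S*(0)=-

price = 37.9282
boundary = - - 50.5231 59.9812 50.5231 59.9812 71.2100 84.5408
tree:
37.9282
46.9555 28.4093
56.3569 37.1361 19.1033
64.3237 46.8988 26.7930 10.8286
71.0342 56.3569 36.2401 16.6691 4.4974
76.6865 64.3237 46.8988 24.8935 7.7717 0.9282
81.4476 71.0342 56.3569 35.6700 13.2736 1.7770 0.0000
85.4579 76.6865 64.3237 46.8988 22.3392 3.4019 0.0000 0.0000
88.8359 81.4476 71.0342 56.3569 35.6700 6.5127 0.0000 0.0000 0.0000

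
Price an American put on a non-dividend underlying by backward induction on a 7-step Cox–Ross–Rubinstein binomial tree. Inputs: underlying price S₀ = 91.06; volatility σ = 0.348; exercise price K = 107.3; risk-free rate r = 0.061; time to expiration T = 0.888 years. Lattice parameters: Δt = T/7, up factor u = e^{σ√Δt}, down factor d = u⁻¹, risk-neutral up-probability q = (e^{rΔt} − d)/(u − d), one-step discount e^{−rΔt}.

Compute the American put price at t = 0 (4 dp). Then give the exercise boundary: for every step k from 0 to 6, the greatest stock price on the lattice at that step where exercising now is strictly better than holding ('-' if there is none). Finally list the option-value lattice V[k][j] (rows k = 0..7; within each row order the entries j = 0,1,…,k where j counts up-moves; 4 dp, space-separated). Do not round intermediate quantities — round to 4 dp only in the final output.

params: Δt=0.12686 u=1.13196 d=0.88343 q=0.50031 e^(-rΔt)=0.99229
t_7 payoffs: 69.0598 58.3018 44.5175 26.8552 4.2241 0.0000 0.0000 0.0000
t_6: node(6,0) S=43.2863 payoff=64.0137 vs cont=63.1866 → 64.0137 [stop]  node(6,1) S=55.4638 payoff=51.8362 vs cont=51.0091 → 51.8362 [stop]  node(6,2) S=71.0671 payoff=36.2329 vs cont=35.4058 → 36.2329 [stop]  node(6,3) S=91.0600 payoff=16.2400 vs cont=15.4129 → 16.2400 [stop]  node(6,4) S=116.6774 payoff=0.0000 vs cont=2.0945 → 2.0945 [wait]  node(6,5) S=149.5016 payoff=0.0000 vs cont=0.0000 → 0.0000 [wait]  node(6,6) S=191.5601 payoff=0.0000 vs cont=0.0000 → 0.0000 [wait]  ⇒ S*(6)=91.0600
t_5: node(5,0) S=48.9982 payoff=58.3018 vs cont=57.4747 → 58.3018 [stop]  node(5,1) S=62.7825 payoff=44.5175 vs cont=43.6903 → 44.5175 [stop]  node(5,2) S=80.4448 payoff=26.8552 vs cont=26.0281 → 26.8552 [stop]  node(5,3) S=103.0759 payoff=4.2241 vs cont=9.0922 → 9.0922 [wait]  node(5,4) S=132.0737 payoff=0.0000 vs cont=1.0385 → 1.0385 [wait]  node(5,5) S=169.2293 payoff=0.0000 vs cont=0.0000 → 0.0000 [wait]  ⇒ S*(5)=80.4448
t_4: node(4,0) S=55.4638 payoff=51.8362 vs cont=51.0091 → 51.8362 [stop]  node(4,1) S=71.0671 payoff=36.2329 vs cont=35.4058 → 36.2329 [stop]  node(4,2) S=91.0600 payoff=16.2400 vs cont=17.8297 → 17.8297 [wait]  node(4,3) S=116.6774 payoff=0.0000 vs cont=5.0238 → 5.0238 [wait]  node(4,4) S=149.5016 payoff=0.0000 vs cont=0.5149 → 0.5149 [wait]  ⇒ S*(4)=71.0671
t_3: node(3,0) S=62.7825 payoff=44.5175 vs cont=43.6903 → 44.5175 [stop]  node(3,1) S=80.4448 payoff=26.8552 vs cont=26.8173 → 26.8552 [stop]  node(3,2) S=103.0759 payoff=4.2241 vs cont=11.3347 → 11.3347 [wait]  node(3,3) S=132.0737 payoff=0.0000 vs cont=2.7467 → 2.7467 [wait]  ⇒ S*(3)=80.4448
t_2: node(2,0) S=71.0671 payoff=36.2329 vs cont=35.4058 → 36.2329 [stop]  node(2,1) S=91.0600 payoff=16.2400 vs cont=18.9430 → 18.9430 [wait]  node(2,2) S=116.6774 payoff=0.0000 vs cont=6.9838 → 6.9838 [wait]  ⇒ S*(2)=71.0671
t_1: node(1,0) S=80.4448 payoff=26.8552 vs cont=27.3700 → 27.3700 [wait]  node(1,1) S=103.0759 payoff=4.2241 vs cont=12.8598 → 12.8598 [wait]  ⇒ S*(1)=-
t_0: node(0,0) S=91.0600 payoff=16.2400 vs cont=19.9554 → 19.9554 [wait]  ⇒ S*(0)=-

price = 19.9554
boundary = - - 71.0671 80.4448 71.0671 80.4448 91.0600
tree:
19.9554
27.3700 12.8598
36.2329 18.9430 6.9838
44.5175 26.8552 11.3347 2.7467
51.8362 36.2329 17.8297 5.0238 0.5149
58.3018 44.5175 26.8552 9.0922 1.0385 0.0000
64.0137 51.8362 36.2329 16.2400 2.0945 0.0000 0.0000
69.0598 58.3018 44.5175 26.8552 4.2241 0.0000 0.0000 0.0000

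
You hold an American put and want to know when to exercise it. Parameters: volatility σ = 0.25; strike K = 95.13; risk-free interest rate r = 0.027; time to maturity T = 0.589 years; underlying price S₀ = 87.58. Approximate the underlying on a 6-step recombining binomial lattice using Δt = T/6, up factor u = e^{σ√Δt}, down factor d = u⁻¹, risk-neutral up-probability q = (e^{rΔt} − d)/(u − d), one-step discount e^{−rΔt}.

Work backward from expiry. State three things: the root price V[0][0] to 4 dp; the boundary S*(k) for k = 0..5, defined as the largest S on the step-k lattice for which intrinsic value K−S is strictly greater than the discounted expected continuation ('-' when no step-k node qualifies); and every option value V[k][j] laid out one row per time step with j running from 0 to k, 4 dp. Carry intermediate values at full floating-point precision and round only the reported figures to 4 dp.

price = 10.8579
boundary = - - 74.8806 69.2391 74.8806 80.9817
tree:
10.8579
15.1203 6.6082
20.2494 10.0172 3.1981
25.8909 14.6009 5.4381 0.9512
31.1073 20.2494 8.9702 1.8975 0.0000
35.9308 25.8909 14.1483 3.7849 0.0000 0.0000
40.3908 31.1073 20.2494 7.5500 0.0000 0.0000 0.0000

Δt=0.09817  u=1.08148  d=0.92466  q=0.49735  discount=0.99735
step 6 (expiry): payoffs max(K−S,0) = 40.3908 31.1073 20.2494 7.5500 0.0000 0.0000 0.0000
step 5: (k=5,j=0): S=59.1992, (K−S)⁺=35.9308, hold=35.6790 ⇒ V=35.9308 exercise | (k=5,j=1): S=69.2391, (K−S)⁺=25.8909, hold=25.6391 ⇒ V=25.8909 exercise | (k=5,j=2): S=80.9817, (K−S)⁺=14.1483, hold=13.8964 ⇒ V=14.1483 exercise | (k=5,j=3): S=94.7159, (K−S)⁺=0.4141, hold=3.7849 ⇒ V=3.7849 continue | (k=5,j=4): S=110.7792, (K−S)⁺=0.0000, hold=0.0000 ⇒ V=0.0000 continue | (k=5,j=5): S=129.5669, (K−S)⁺=0.0000, hold=0.0000 ⇒ V=0.0000 continue  boundary S*=80.9817
step 4: (k=4,j=0): S=64.0227, (K−S)⁺=31.1073, hold=30.8555 ⇒ V=31.1073 exercise | (k=4,j=1): S=74.8806, (K−S)⁺=20.2494, hold=19.9976 ⇒ V=20.2494 exercise | (k=4,j=2): S=87.5800, (K−S)⁺=7.5500, hold=8.9702 ⇒ V=8.9702 continue | (k=4,j=3): S=102.4332, (K−S)⁺=0.0000, hold=1.8975 ⇒ V=1.8975 continue | (k=4,j=4): S=119.8053, (K−S)⁺=0.0000, hold=0.0000 ⇒ V=0.0000 continue  boundary S*=74.8806
step 3: (k=3,j=0): S=69.2391, (K−S)⁺=25.8909, hold=25.6391 ⇒ V=25.8909 exercise | (k=3,j=1): S=80.9817, (K−S)⁺=14.1483, hold=14.6009 ⇒ V=14.6009 continue | (k=3,j=2): S=94.7159, (K−S)⁺=0.4141, hold=5.4381 ⇒ V=5.4381 continue | (k=3,j=3): S=110.7792, (K−S)⁺=0.0000, hold=0.9512 ⇒ V=0.9512 continue  boundary S*=69.2391
step 2: (k=2,j=0): S=74.8806, (K−S)⁺=20.2494, hold=20.2221 ⇒ V=20.2494 exercise | (k=2,j=1): S=87.5800, (K−S)⁺=7.5500, hold=10.0172 ⇒ V=10.0172 continue | (k=2,j=2): S=102.4332, (K−S)⁺=0.0000, hold=3.1981 ⇒ V=3.1981 continue  boundary S*=74.8806
step 1: (k=1,j=0): S=80.9817, (K−S)⁺=14.1483, hold=15.1203 ⇒ V=15.1203 continue | (k=1,j=1): S=94.7159, (K−S)⁺=0.4141, hold=6.6082 ⇒ V=6.6082 continue  boundary S*=-
step 0: (k=0,j=0): S=87.5800, (K−S)⁺=7.5500, hold=10.8579 ⇒ V=10.8579 continue  boundary S*=-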